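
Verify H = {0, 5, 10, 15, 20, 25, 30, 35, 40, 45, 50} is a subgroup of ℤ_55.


Subgroup test for H = {0, 5, 10, 15, 20, 25, 30, 35, 40, 45, 50} in (ℤ_55, +):
(1) 0 ∈ H? Yes
(2) Closure: for all a,b ∈ H, (a+b) mod 55 ∈ H? Yes
(3) Inverses: for all a ∈ H, -a mod 55 ∈ H? Yes

Yes, H is a subgroup of ℤ_55


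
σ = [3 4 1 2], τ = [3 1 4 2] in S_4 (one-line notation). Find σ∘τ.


σ∘τ: apply τ first, then σ
1 →τ 3 →σ 1
2 →τ 1 →σ 3
3 →τ 4 →σ 2
4 →τ 2 →σ 4

σ∘τ = [1 3 2 4]


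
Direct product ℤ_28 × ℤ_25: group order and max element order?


|ℤ_28 × ℤ_25| = 28 × 25 = 700
Max element order = lcm(28,25) = 700
Cyclic? Yes (gcd=1)

|ℤ_28×ℤ_25| = 700, max element order = 700


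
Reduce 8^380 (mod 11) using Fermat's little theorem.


Fermat's little theorem: if p is prime and gcd(a,p)=1, then a^(p-1) ≡ 1 (mod p)
p = 11 is prime, gcd(8,11) = 1
Reduce exponent: 380 mod 10 = 0
So 8^380 ≡ 8^0 (mod 11)
8^0 = 1

8^380 ≡ 1 (mod 11)


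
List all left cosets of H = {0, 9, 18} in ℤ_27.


H = {0, 9, 18}, |H| = 3
Number of cosets = |G|/|H| = 27/3 = 9
0 + H = {0, 9, 18}
1 + H = {1, 10, 19}
2 + H = {2, 11, 20}
3 + H = {3, 12, 21}
4 + H = {4, 13, 22}
5 + H = {5, 14, 23}
6 + H = {6, 15, 24}
7 + H = {7, 16, 25}
8 + H = {8, 17, 26}

Cosets: 0+H={0,9,18}; 1+H={1,10,19}; 2+H={2,11,20}; 3+H={3,12,21}; 4+H={4,13,22}; 5+H={5,14,23}; 6+H={6,15,24}; 7+H={7,16,25}; 8+H={8,17,26}


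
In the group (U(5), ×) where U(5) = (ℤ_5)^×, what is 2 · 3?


Operation: multiplication mod 5
2 · 3 = (a × b) mod 5 with a = 2, b = 3

2 · 3 = 1


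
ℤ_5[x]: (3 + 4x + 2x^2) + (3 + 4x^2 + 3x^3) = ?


Add coefficients mod 5:
x^0: 3 + 3 = 1 (mod 5)
x^1: 4 + 0 = 4 (mod 5)
x^2: 2 + 4 = 1 (mod 5)
x^3: 0 + 3 = 3 (mod 5)
Result: 1 + 4x + x^2 + 3x^3

f + g = 1 + 4x + x^2 + 3x^3


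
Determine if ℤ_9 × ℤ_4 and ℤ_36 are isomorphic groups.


Comparing ℤ_9 × ℤ_4 and ℤ_36:
gcd(9,4) = 1, so ℤ_9 × ℤ_4 ≅ ℤ_36 (CRT)

Yes, ℤ_9 × ℤ_4 ≅ ℤ_36


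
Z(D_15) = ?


Z(G) = {g ∈ G | gx = xg for all x ∈ G}
For odd n, Z(D_n) = {e}: no nontrivial rotation commutes with all reflections

Z(D_15) = {e}


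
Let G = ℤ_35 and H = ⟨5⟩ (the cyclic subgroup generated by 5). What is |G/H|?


|⟨5⟩| = n / gcd(5, 35) = 35 / 5 = 7
H is normal (ℤ_35 is abelian).
|G/H| = |G| / |H| = 35 / 7 = 5

|G/H| = 5


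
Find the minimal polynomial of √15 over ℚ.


√15 satisfies x² - 15 = 0, irreducible over ℚ since 15 is squarefree

Minimal polynomial: x² - 15


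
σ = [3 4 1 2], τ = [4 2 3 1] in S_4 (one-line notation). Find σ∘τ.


σ∘τ: apply τ first, then σ
1 →τ 4 →σ 2
2 →τ 2 →σ 4
3 →τ 3 →σ 1
4 →τ 1 →σ 3

σ∘τ = [2 4 1 3]


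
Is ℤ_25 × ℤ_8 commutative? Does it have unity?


Direct product ring; commutative with unity (1,1); but (1,0)·(0,1) = (0,0) gives zero divisors, so not an integral domain
Commutative: Yes
Integral domain: No
Has unity: Yes

ℤ_25 × ℤ_8: Commutative=Yes, Unity=Yes


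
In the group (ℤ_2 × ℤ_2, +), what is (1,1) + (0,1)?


Operation: componentwise addition mod (2, 2)
(1,1) + (0,1) = ((a₁+b₁) mod 2, (a₂+b₂) mod 2) with a = (1,1), b = (0,1)

(1,1) + (0,1) = (1,0)


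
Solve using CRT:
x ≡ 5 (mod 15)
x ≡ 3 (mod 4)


m₁ = 15, m₂ = 4, gcd = 1, so CRT applies. M = m₁·m₂ = 60
Let M₁ = M/m₁ = 4, M₂ = M/m₂ = 15
Find y₁ ≡ M₁⁻¹ (mod m₁): 4⁻¹ ≡ 4 (mod 15)
Find y₂ ≡ M₂⁻¹ (mod m₂): 15⁻¹ ≡ 3 (mod 4)
x = a₁·M₁·y₁ + a₂·M₂·y₂ = 5·4·4 + 3·15·3 = 215
Reduce mod 60: x ≡ 35
Check: 35 mod 15 = 5 ✓, 35 mod 4 = 3 ✓

x ≡ 35 (mod 60)


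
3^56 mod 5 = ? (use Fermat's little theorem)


Fermat's little theorem: if p is prime and gcd(a,p)=1, then a^(p-1) ≡ 1 (mod p)
p = 5 is prime, gcd(3,5) = 1
Reduce exponent: 56 mod 4 = 0
So 3^56 ≡ 3^0 (mod 5)
3^0 = 1

3^56 ≡ 1 (mod 5)


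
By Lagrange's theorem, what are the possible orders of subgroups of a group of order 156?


Lagrange's theorem: |H| divides |G|
|G| = 156
Divisors of 156: 1, 2, 3, 4, 6, 12, 13, 26, 39, 52, 78, 156

Possible subgroup orders: {1, 2, 3, 4, 6, 12, 13, 26, 39, 52, 78, 156}


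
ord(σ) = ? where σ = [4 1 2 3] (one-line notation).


Cycle decomposition: (1 4 3 2)
Cycle lengths: 4
Order = lcm(4) = 4

ord(σ) = 4


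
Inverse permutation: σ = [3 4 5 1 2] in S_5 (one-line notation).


To find σ⁻¹, swap domain and range:
σ(1) = 3 → σ⁻¹(3) = 1
σ(2) = 4 → σ⁻¹(4) = 2
σ(3) = 5 → σ⁻¹(5) = 3
σ(4) = 1 → σ⁻¹(1) = 4
σ(5) = 2 → σ⁻¹(2) = 5

σ⁻¹ = [4 5 1 2 3]


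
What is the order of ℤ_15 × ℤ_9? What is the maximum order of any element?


|ℤ_15 × ℤ_9| = 15 × 9 = 135
Max element order = lcm(15,9) = 45
Cyclic? No (gcd=3)

|ℤ_15×ℤ_9| = 135, max element order = 45


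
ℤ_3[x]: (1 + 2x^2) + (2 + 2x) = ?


Add coefficients mod 3:
x^0: 1 + 2 = 0 (mod 3)
x^1: 0 + 2 = 2 (mod 3)
x^2: 2 + 0 = 2 (mod 3)
Result: 2x + 2x^2

f + g = 2x + 2x^2


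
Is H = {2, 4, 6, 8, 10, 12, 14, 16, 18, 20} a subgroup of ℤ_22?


Subgroup test for H = {2, 4, 6, 8, 10, 12, 14, 16, 18, 20} in (ℤ_22, +):
(1) 0 ∈ H? No
(2) Closure: for all a,b ∈ H, (a+b) mod 22 ∈ H? No  [counterexample: 2 + 20 = 0 ∉ H]
(3) Inverses: for all a ∈ H, -a mod 22 ∈ H? Yes

No, H is not a subgroup of ℤ_22


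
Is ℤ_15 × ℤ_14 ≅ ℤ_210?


Comparing ℤ_15 × ℤ_14 and ℤ_210:
gcd(15,14) = 1, so ℤ_15 × ℤ_14 ≅ ℤ_210 (CRT)

Yes, ℤ_15 × ℤ_14 ≅ ℤ_210


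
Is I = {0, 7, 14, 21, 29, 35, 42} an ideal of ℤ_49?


Check ideal conditions for I = {0, 7, 14, 21, 29, 35, 42} in ℤ_49:
(1) I is an additive subgroup? No
(2) For r ∈ ℤ_49 and a ∈ I: r·a ∈ I? No  [counterexample: r=2, a=14, r·a mod 49 = 28 ∉ I]

No, I is not an ideal of ℤ_49


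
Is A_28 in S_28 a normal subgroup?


H = A_28 in S_28
A_28 has index 2 in S_28, and every subgroup of index 2 is normal

Yes, normal subgroup


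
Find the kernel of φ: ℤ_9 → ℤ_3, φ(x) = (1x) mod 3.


Kernel = preimage of identity
ker(φ) = {x ∈ ℤ_9 : 1x ≡ 0 (mod 3)}. Since 3 | 9, φ is well-defined. The kernel is the cyclic subgroup ⟨3⟩ of ℤ_9 (order 3), i.e. {0, 3, 6}

ker(φ) = {0, 3, 6}


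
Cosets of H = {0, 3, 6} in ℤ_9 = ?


H = {0, 3, 6}, |H| = 3
Number of cosets = |G|/|H| = 9/3 = 3
0 + H = {0, 3, 6}
1 + H = {1, 4, 7}
2 + H = {2, 5, 8}

Cosets: 0+H={0,3,6}; 1+H={1,4,7}; 2+H={2,5,8}


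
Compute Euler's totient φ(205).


Factor n: 205 = 5 × 41
φ(n) = n · ∏(1 - 1/p) over distinct primes p | n
φ(205) = 205 · (1 - 1/5) · (1 - 1/41) = 160

φ(205) = 160


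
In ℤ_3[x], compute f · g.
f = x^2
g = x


Expand and collect like terms; reduce coefficients mod 3:
x^0: 0·0 = 0 ≡ 0 (mod 3)
x^1: 0·1 + 0·0 = 0 ≡ 0 (mod 3)
x^2: 0·1 + 1·0 = 0 ≡ 0 (mod 3)
x^3: 1·1 = 1 ≡ 1 (mod 3)
Result: x^3

f · g = x^3


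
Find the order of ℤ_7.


ℤ_n has n elements.

|ℤ_7| = 7


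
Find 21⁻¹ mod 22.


Use the extended Euclidean algorithm to write 1 = 21·s + 22·t; then s mod 22 is the inverse.
Euclidean algorithm:
  21 = 0·22 + 21
  22 = 1·21 + 1
  21 = 21·1 + 0
gcd(21,22) = 1
Back-substitution gives: 21·(-1) + 22·(1) = 1
So 21⁻¹ ≡ -1 ≡ 21 (mod 22)
Check: 21 × 21 = 441 ≡ 1 (mod 22) ✓

21⁻¹ ≡ 21 (mod 22)


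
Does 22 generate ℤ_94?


g generates ℤ_n iff gcd(g, n) = 1
gcd(22, 94) = 2
Since gcd = 2 ≠ 1, ⟨22⟩ has order 47 < 94, so 22 is not a generator.

No, 22 does not generate ℤ_94


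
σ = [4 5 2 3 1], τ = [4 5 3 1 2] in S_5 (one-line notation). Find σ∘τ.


σ∘τ: apply τ first, then σ
1 →τ 4 →σ 3
2 →τ 5 →σ 1
3 →τ 3 →σ 2
4 →τ 1 →σ 4
5 →τ 2 →σ 5

σ∘τ = [3 1 2 4 5]


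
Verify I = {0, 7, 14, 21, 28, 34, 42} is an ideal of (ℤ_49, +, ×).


Check ideal conditions for I = {0, 7, 14, 21, 28, 34, 42} in ℤ_49:
(1) I is an additive subgroup? No
(2) For r ∈ ℤ_49 and a ∈ I: r·a ∈ I? No  [counterexample: r=2, a=34, r·a mod 49 = 19 ∉ I]

No, I is not an ideal of ℤ_49


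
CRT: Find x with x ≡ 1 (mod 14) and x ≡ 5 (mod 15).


m₁ = 14, m₂ = 15, gcd = 1, so CRT applies. M = m₁·m₂ = 210
Let M₁ = M/m₁ = 15, M₂ = M/m₂ = 14
Find y₁ ≡ M₁⁻¹ (mod m₁): 15⁻¹ ≡ 1 (mod 14)
Find y₂ ≡ M₂⁻¹ (mod m₂): 14⁻¹ ≡ 14 (mod 15)
x = a₁·M₁·y₁ + a₂·M₂·y₂ = 1·15·1 + 5·14·14 = 995
Reduce mod 210: x ≡ 155
Check: 155 mod 14 = 1 ✓, 155 mod 15 = 5 ✓

x ≡ 155 (mod 210)


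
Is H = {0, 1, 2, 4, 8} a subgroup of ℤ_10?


Subgroup test for H = {0, 1, 2, 4, 8} in (ℤ_10, +):
(1) 0 ∈ H? Yes
(2) Closure: for all a,b ∈ H, (a+b) mod 10 ∈ H? No  [counterexample: 1 + 2 = 3 ∉ H]
(3) Inverses: for all a ∈ H, -a mod 10 ∈ H? No

No, H is not a subgroup of ℤ_10


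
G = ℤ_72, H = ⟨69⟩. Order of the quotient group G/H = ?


|⟨69⟩| = n / gcd(69, 72) = 72 / 3 = 24
H is normal (ℤ_72 is abelian).
|G/H| = |G| / |H| = 72 / 24 = 3

|G/H| = 3


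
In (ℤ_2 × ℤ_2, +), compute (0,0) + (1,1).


Operation: componentwise addition mod (2, 2)
(0,0) + (1,1) = ((a₁+b₁) mod 2, (a₂+b₂) mod 2) with a = (0,0), b = (1,1)

(0,0) + (1,1) = (1,1)


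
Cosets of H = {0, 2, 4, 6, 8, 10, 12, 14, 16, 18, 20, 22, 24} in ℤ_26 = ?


H = {0, 2, 4, 6, 8, 10, 12, 14, 16, 18, 20, 22, 24}, |H| = 13
Number of cosets = |G|/|H| = 26/13 = 2
0 + H = {0, 2, 4, 6, 8, 10, 12, 14, 16, 18, 20, 22, 24}
1 + H = {1, 3, 5, 7, 9, 11, 13, 15, 17, 19, 21, 23, 25}

Cosets: 0+H={0,2,4,6,8,10,12,14,16,18,20,22,24}; 1+H={1,3,5,7,9,11,13,15,17,19,21,23,25}


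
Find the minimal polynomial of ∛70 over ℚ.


∛70 satisfies x³ - 70 = 0, irreducible over ℚ (no rational root; 70 is not a perfect cube)

Minimal polynomial: x³ - 70


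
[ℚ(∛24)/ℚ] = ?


∛24 has minimal polynomial x³ - 24 (irreducible over ℚ since 24 is not a perfect cube)

[ℚ(∛24)/ℚ] = 3


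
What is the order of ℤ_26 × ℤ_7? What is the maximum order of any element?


|ℤ_26 × ℤ_7| = 26 × 7 = 182
Max element order = lcm(26,7) = 182
Cyclic? Yes (gcd=1)

|ℤ_26×ℤ_7| = 182, max element order = 182


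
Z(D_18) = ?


Z(G) = {g ∈ G | gx = xg for all x ∈ G}
For even n, Z(D_n) = {e, r^(n/2)}: the 180° rotation r^9 commutes with every reflection and rotation

Z(D_18) = {e, r^9}


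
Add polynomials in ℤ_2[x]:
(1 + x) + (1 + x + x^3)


Add coefficients mod 2:
x^0: 1 + 1 = 0 (mod 2)
x^1: 1 + 1 = 0 (mod 2)
x^2: 0 + 0 = 0 (mod 2)
x^3: 0 + 1 = 1 (mod 2)
Result: x^3

f + g = x^3


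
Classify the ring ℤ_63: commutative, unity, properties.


ℤ_63 is a commutative ring with unity 1; 63 = 3×21 is composite, so 3·21 ≡ 0 gives zero divisors (not an integral domain)
Commutative: Yes
Integral domain: No
Has unity: Yes

ℤ_63: Commutative=Yes, Unity=Yes


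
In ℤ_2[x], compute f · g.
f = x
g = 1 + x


Expand and collect like terms; reduce coefficients mod 2:
x^0: 0·1 = 0 ≡ 0 (mod 2)
x^1: 0·1 + 1·1 = 1 ≡ 1 (mod 2)
x^2: 1·1 = 1 ≡ 1 (mod 2)
Result: x + x^2

f · g = x + x^2


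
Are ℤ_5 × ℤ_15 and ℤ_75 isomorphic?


Comparing ℤ_5 × ℤ_15 and ℤ_75:
gcd(5,15) = 5 ≠ 1. Max element order in ℤ_5×ℤ_15 is lcm(5,15) = 15 < 75, so it has no element of order 75

No, ℤ_5 × ℤ_15 ≇ ℤ_75


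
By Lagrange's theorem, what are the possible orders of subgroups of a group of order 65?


Lagrange's theorem: |H| divides |G|
|G| = 65
Divisors of 65: 1, 5, 13, 65

Possible subgroup orders: {1, 5, 13, 65}


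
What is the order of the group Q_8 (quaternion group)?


Q_8 = {±1, ±i, ±j, ±k}
|Q_8| = 8

|Q_8 (quaternion group)| = 8


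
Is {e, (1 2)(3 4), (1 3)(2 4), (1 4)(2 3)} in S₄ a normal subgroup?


H = {e, (1 2)(3 4), (1 3)(2 4), (1 4)(2 3)} in S₄
This is the Klein four-group V₄; it is normal in S₄ (it is a union of conjugacy classes)

Yes, normal subgroup


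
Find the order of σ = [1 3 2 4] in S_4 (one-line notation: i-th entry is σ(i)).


Cycle decomposition: (2 3)
Cycle lengths: 2
Order = lcm(2) = 2

ord(σ) = 2


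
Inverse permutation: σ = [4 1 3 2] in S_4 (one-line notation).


To find σ⁻¹, swap domain and range:
σ(1) = 4 → σ⁻¹(4) = 1
σ(2) = 1 → σ⁻¹(1) = 2
σ(3) = 3 → σ⁻¹(3) = 3
σ(4) = 2 → σ⁻¹(2) = 4

σ⁻¹ = [2 4 3 1]


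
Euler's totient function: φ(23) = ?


φ(n) = count of k ∈ {1,...,n} with gcd(k,n)=1
Coprimes to 23: {1, 2, 3, 4, 5, 6, 7, 8, 9, 10, 11, 12, 13, 14, 15, 16, 17, 18, 19, 20, 21, 22}
Count: 22

φ(23) = 22


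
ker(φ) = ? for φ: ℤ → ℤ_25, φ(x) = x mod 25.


Kernel = preimage of identity
ker(φ) = {x ∈ ℤ : x ≡ 0 (mod 25)} = 25ℤ = {0, ±25, ±50, ...}

ker(φ) = 25ℤ


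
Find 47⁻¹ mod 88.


Use the extended Euclidean algorithm to write 1 = 47·s + 88·t; then s mod 88 is the inverse.
Euclidean algorithm:
  47 = 0·88 + 47
  88 = 1·47 + 41
  47 = 1·41 + 6
  41 = 6·6 + 5
  6 = 1·5 + 1
  5 = 5·1 + 0
gcd(47,88) = 1
Back-substitution gives: 47·(15) + 88·(-8) = 1
So 47⁻¹ ≡ 15 ≡ 15 (mod 88)
Check: 47 × 15 = 705 ≡ 1 (mod 88) ✓

47⁻¹ ≡ 15 (mod 88)


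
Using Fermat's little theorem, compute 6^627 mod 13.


Fermat's little theorem: if p is prime and gcd(a,p)=1, then a^(p-1) ≡ 1 (mod p)
p = 13 is prime, gcd(6,13) = 1
Reduce exponent: 627 mod 12 = 3
So 6^627 ≡ 6^3 (mod 13)
6^3 mod 13 = 8

6^627 ≡ 8 (mod 13)


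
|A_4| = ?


|A_n| = n!/2 (even permutations)
|A_4| = 4!/2 = 24/2 = 12

|A_4| = 12


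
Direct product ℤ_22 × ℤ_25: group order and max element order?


|ℤ_22 × ℤ_25| = 22 × 25 = 550
Max element order = lcm(22,25) = 550
Cyclic? Yes (gcd=1)

|ℤ_22×ℤ_25| = 550, max element order = 550


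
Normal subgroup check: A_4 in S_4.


H = A_4 in S_4
A_4 has index 2 in S_4, and every subgroup of index 2 is normal

Yes, normal subgroup


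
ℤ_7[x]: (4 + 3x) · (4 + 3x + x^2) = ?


Expand and collect like terms; reduce coefficients mod 7:
x^0: 4·4 = 16 ≡ 2 (mod 7)
x^1: 4·3 + 3·4 = 24 ≡ 3 (mod 7)
x^2: 4·1 + 3·3 = 13 ≡ 6 (mod 7)
x^3: 3·1 = 3 ≡ 3 (mod 7)
Result: 2 + 3x + 6x^2 + 3x^3

f · g = 2 + 3x + 6x^2 + 3x^3


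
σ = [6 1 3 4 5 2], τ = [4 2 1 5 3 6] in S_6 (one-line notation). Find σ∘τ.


σ∘τ: apply τ first, then σ
1 →τ 4 →σ 4
2 →τ 2 →σ 1
3 →τ 1 →σ 6
4 →τ 5 →σ 5
5 →τ 3 →σ 3
6 →τ 6 →σ 2

σ∘τ = [4 1 6 5 3 2]


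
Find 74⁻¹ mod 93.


Use the extended Euclidean algorithm to write 1 = 74·s + 93·t; then s mod 93 is the inverse.
Euclidean algorithm:
  74 = 0·93 + 74
  93 = 1·74 + 19
  74 = 3·19 + 17
  19 = 1·17 + 2
  17 = 8·2 + 1
  2 = 2·1 + 0
gcd(74,93) = 1
Back-substitution gives: 74·(44) + 93·(-35) = 1
So 74⁻¹ ≡ 44 ≡ 44 (mod 93)
Check: 74 × 44 = 3256 ≡ 1 (mod 93) ✓

74⁻¹ ≡ 44 (mod 93)


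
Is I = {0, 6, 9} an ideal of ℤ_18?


Check ideal conditions for I = {0, 6, 9} in ℤ_18:
(1) I is an additive subgroup? No
(2) For r ∈ ℤ_18 and a ∈ I: r·a ∈ I? No  [counterexample: r=2, a=6, r·a mod 18 = 12 ∉ I]

No, I is not an ideal of ℤ_18


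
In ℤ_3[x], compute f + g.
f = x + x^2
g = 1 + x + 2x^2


Add coefficients mod 3:
x^0: 0 + 1 = 1 (mod 3)
x^1: 1 + 1 = 2 (mod 3)
x^2: 1 + 2 = 0 (mod 3)
Result: 1 + 2x

f + g = 1 + 2x


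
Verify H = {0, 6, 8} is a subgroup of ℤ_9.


Subgroup test for H = {0, 6, 8} in (ℤ_9, +):
(1) 0 ∈ H? Yes
(2) Closure: for all a,b ∈ H, (a+b) mod 9 ∈ H? No  [counterexample: 6 + 6 = 3 ∉ H]
(3) Inverses: for all a ∈ H, -a mod 9 ∈ H? No

No, H is not a subgroup of ℤ_9


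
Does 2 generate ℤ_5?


g generates ℤ_n iff gcd(g, n) = 1
gcd(2, 5) = 1
Since gcd = 1, 2 is a generator.

Yes, 2 generates ℤ_5


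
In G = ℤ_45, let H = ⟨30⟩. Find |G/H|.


|⟨30⟩| = n / gcd(30, 45) = 45 / 15 = 3
H is normal (ℤ_45 is abelian).
|G/H| = |G| / |H| = 45 / 3 = 15

|G/H| = 15


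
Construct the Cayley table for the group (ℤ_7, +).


Elements: {0, 1, 2, 3, 4, 5, 6}
Operation: addition mod 7
Entry (a, b) = (a + b) mod 7

Cayley table:
  | 0 | 1 | 2 | 3 | 4 | 5 | 6
0 | 0 | 1 | 2 | 3 | 4 | 5 | 6
1 | 1 | 2 | 3 | 4 | 5 | 6 | 0
2 | 2 | 3 | 4 | 5 | 6 | 0 | 1
3 | 3 | 4 | 5 | 6 | 0 | 1 | 2
4 | 4 | 5 | 6 | 0 | 1 | 2 | 3
5 | 5 | 6 | 0 | 1 | 2 | 3 | 4
6 | 6 | 0 | 1 | 2 | 3 | 4 | 5


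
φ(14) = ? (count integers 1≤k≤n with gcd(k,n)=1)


φ(n) = count of k ∈ {1,...,n} with gcd(k,n)=1
Coprimes to 14: {1, 3, 5, 9, 11, 13}
Count: 6

φ(14) = 6


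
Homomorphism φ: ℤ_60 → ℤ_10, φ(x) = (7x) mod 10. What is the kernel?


Kernel = preimage of identity
ker(φ) = {x ∈ ℤ_60 : 7x ≡ 0 (mod 10)}. Since 10 | 60, φ is well-defined. The kernel is the cyclic subgroup ⟨10⟩ of ℤ_60 (order 6), i.e. {0, 10, 20, 30, 40, 50}

ker(φ) = {0, 10, 20, 30, 40, 50}


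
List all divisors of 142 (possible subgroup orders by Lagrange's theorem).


Lagrange's theorem: |H| divides |G|
|G| = 142
Divisors of 142: 1, 2, 71, 142

Possible subgroup orders: {1, 2, 71, 142}


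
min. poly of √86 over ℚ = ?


√86 satisfies x² - 86 = 0, irreducible over ℚ since 86 is squarefree

Minimal polynomial: x² - 86


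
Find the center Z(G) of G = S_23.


Z(G) = {g ∈ G | gx = xg for all x ∈ G}
S_n is non-abelian for n ≥ 3; Z(S_23) is trivial

Z(S_23) = {e}


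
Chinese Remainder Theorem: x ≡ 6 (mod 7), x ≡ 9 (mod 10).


m₁ = 7, m₂ = 10, gcd = 1, so CRT applies. M = m₁·m₂ = 70
Let M₁ = M/m₁ = 10, M₂ = M/m₂ = 7
Find y₁ ≡ M₁⁻¹ (mod m₁): 10⁻¹ ≡ 5 (mod 7)
Find y₂ ≡ M₂⁻¹ (mod m₂): 7⁻¹ ≡ 3 (mod 10)
x = a₁·M₁·y₁ + a₂·M₂·y₂ = 6·10·5 + 9·7·3 = 489
Reduce mod 70: x ≡ 69
Check: 69 mod 7 = 6 ✓, 69 mod 10 = 9 ✓

x ≡ 69 (mod 70)


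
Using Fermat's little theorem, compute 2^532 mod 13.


Fermat's little theorem: if p is prime and gcd(a,p)=1, then a^(p-1) ≡ 1 (mod p)
p = 13 is prime, gcd(2,13) = 1
Reduce exponent: 532 mod 12 = 4
So 2^532 ≡ 2^4 (mod 13)
2^4 mod 13 = 3

2^532 ≡ 3 (mod 13)


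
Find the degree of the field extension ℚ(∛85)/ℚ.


∛85 has minimal polynomial x³ - 85 (irreducible over ℚ since 85 is not a perfect cube)

[ℚ(∛85)/ℚ] = 3


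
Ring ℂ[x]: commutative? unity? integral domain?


Polynomial ring over ℂ (an integral domain) is a commutative integral domain with unity 1
Commutative: Yes
Integral domain: Yes
Has unity: Yes

ℂ[x]: Commutative=Yes, Unity=Yes


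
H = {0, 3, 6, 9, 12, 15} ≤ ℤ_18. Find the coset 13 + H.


13 + H = {13 + h (mod 18) : h ∈ H}
13+0=13, 13+3=16, 13+6=1, 13+9=4, 13+12=7, 13+15=10
13 + H = {1, 4, 7, 10, 13, 16} = 1 + H

13 + H = {1, 4, 7, 10, 13, 16}


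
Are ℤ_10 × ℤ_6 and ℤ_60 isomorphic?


Comparing ℤ_10 × ℤ_6 and ℤ_60:
gcd(10,6) = 2 ≠ 1. Max element order in ℤ_10×ℤ_6 is lcm(10,6) = 30 < 60, so it has no element of order 60

No, ℤ_10 × ℤ_6 ≇ ℤ_60


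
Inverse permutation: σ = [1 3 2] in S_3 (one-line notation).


To find σ⁻¹, swap domain and range:
σ(1) = 1 → σ⁻¹(1) = 1
σ(2) = 3 → σ⁻¹(3) = 2
σ(3) = 2 → σ⁻¹(2) = 3

σ⁻¹ = [1 3 2]


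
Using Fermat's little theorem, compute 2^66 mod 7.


Fermat's little theorem: if p is prime and gcd(a,p)=1, then a^(p-1) ≡ 1 (mod p)
p = 7 is prime, gcd(2,7) = 1
Reduce exponent: 66 mod 6 = 0
So 2^66 ≡ 2^0 (mod 7)
2^0 = 1

2^66 ≡ 1 (mod 7)


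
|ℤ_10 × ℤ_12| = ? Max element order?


|ℤ_10 × ℤ_12| = 10 × 12 = 120
Max element order = lcm(10,12) = 60
Cyclic? No (gcd=2)

|ℤ_10×ℤ_12| = 120, max element order = 60


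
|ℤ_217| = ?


ℤ_n has n elements.

|ℤ_217| = 217


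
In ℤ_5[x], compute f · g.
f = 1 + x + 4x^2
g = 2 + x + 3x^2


Expand and collect like terms; reduce coefficients mod 5:
x^0: 1·2 = 2 ≡ 2 (mod 5)
x^1: 1·1 + 1·2 = 3 ≡ 3 (mod 5)
x^2: 1·3 + 1·1 + 4·2 = 12 ≡ 2 (mod 5)
x^3: 1·3 + 4·1 = 7 ≡ 2 (mod 5)
x^4: 4·3 = 12 ≡ 2 (mod 5)
Result: 2 + 3x + 2x^2 + 2x^3 + 2x^4

f · g = 2 + 3x + 2x^2 + 2x^3 + 2x^4


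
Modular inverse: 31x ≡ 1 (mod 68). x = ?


Use the extended Euclidean algorithm to write 1 = 31·s + 68·t; then s mod 68 is the inverse.
Euclidean algorithm:
  31 = 0·68 + 31
  68 = 2·31 + 6
  31 = 5·6 + 1
  6 = 6·1 + 0
gcd(31,68) = 1
Back-substitution gives: 31·(11) + 68·(-5) = 1
So 31⁻¹ ≡ 11 ≡ 11 (mod 68)
Check: 31 × 11 = 341 ≡ 1 (mod 68) ✓

31⁻¹ ≡ 11 (mod 68)


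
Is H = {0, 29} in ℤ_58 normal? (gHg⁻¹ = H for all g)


H = {0, 29} in ℤ_58
ℤ_58 is abelian; every subgroup of an abelian group is normal

Yes, normal subgroup


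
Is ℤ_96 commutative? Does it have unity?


ℤ_96 is a commutative ring with unity 1; 96 = 2×48 is composite, so 2·48 ≡ 0 gives zero divisors (not an integral domain)
Commutative: Yes
Integral domain: No
Has unity: Yes

ℤ_96: Commutative=Yes, Unity=Yes


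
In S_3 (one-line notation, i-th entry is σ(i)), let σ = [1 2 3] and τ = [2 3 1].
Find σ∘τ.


σ∘τ: apply τ first, then σ
1 →τ 2 →σ 2
2 →τ 3 →σ 3
3 →τ 1 →σ 1

σ∘τ = [2 3 1]


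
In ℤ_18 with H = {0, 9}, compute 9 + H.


9 + H = {9 + h (mod 18) : h ∈ H}
9+0=9, 9+9=0
9 + H = {0, 9} = 0 + H

9 + H = {0, 9}


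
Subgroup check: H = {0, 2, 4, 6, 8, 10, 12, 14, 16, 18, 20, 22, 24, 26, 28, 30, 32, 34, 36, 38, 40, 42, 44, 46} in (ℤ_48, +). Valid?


Subgroup test for H = {0, 2, 4, 6, 8, 10, 12, 14, 16, 18, 20, 22, 24, 26, 28, 30, 32, 34, 36, 38, 40, 42, 44, 46} in (ℤ_48, +):
(1) 0 ∈ H? Yes
(2) Closure: for all a,b ∈ H, (a+b) mod 48 ∈ H? Yes
(3) Inverses: for all a ∈ H, -a mod 48 ∈ H? Yes

Yes, H is a subgroup of ℤ_48


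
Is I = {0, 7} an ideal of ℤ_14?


Check ideal conditions for I = {0, 7} in ℤ_14:
(1) I is an additive subgroup? Yes
(2) For r ∈ ℤ_14 and a ∈ I: r·a ∈ I? Yes

Yes, I is an ideal of ℤ_14


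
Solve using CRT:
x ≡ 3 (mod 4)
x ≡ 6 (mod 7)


m₁ = 4, m₂ = 7, gcd = 1, so CRT applies. M = m₁·m₂ = 28
Let M₁ = M/m₁ = 7, M₂ = M/m₂ = 4
Find y₁ ≡ M₁⁻¹ (mod m₁): 7⁻¹ ≡ 3 (mod 4)
Find y₂ ≡ M₂⁻¹ (mod m₂): 4⁻¹ ≡ 2 (mod 7)
x = a₁·M₁·y₁ + a₂·M₂·y₂ = 3·7·3 + 6·4·2 = 111
Reduce mod 28: x ≡ 27
Check: 27 mod 4 = 3 ✓, 27 mod 7 = 6 ✓

x ≡ 27 (mod 28)


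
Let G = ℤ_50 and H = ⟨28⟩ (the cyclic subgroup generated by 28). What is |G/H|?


|⟨28⟩| = n / gcd(28, 50) = 50 / 2 = 25
H is normal (ℤ_50 is abelian).
|G/H| = |G| / |H| = 50 / 25 = 2

|G/H| = 2


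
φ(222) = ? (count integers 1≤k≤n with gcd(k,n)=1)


Factor n: 222 = 2 × 3 × 37
φ(n) = n · ∏(1 - 1/p) over distinct primes p | n
φ(222) = 222 · (1 - 1/2) · (1 - 1/3) · (1 - 1/37) = 72

φ(222) = 72


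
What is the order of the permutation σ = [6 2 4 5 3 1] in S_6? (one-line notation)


Cycle decomposition: (1 6) (3 4 5)
Cycle lengths: 2, 3
Order = lcm(2, 3) = 6

ord(σ) = 6


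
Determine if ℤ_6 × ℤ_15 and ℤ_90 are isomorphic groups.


Comparing ℤ_6 × ℤ_15 and ℤ_90:
gcd(6,15) = 3 ≠ 1. Max element order in ℤ_6×ℤ_15 is lcm(6,15) = 30 < 90, so it has no element of order 90

No, ℤ_6 × ℤ_15 ≇ ℤ_90


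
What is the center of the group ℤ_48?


Z(G) = {g ∈ G | gx = xg for all x ∈ G}
ℤ_48 is abelian, so Z(G) = G

Z(ℤ_48) = ℤ_48


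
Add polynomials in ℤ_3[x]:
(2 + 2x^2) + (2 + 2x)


Add coefficients mod 3:
x^0: 2 + 2 = 1 (mod 3)
x^1: 0 + 2 = 2 (mod 3)
x^2: 2 + 0 = 2 (mod 3)
Result: 1 + 2x + 2x^2

f + g = 1 + 2x + 2x^2


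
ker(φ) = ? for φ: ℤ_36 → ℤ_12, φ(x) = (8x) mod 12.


Kernel = preimage of identity
ker(φ) = {x ∈ ℤ_36 : 8x ≡ 0 (mod 12)}. Since 12 | 36, φ is well-defined. The kernel is the cyclic subgroup ⟨3⟩ of ℤ_36 (order 12), i.e. {0, 3, 6, 9, 12, 15, 18, 21, 24, 27, 30, 33}

ker(φ) = {0, 3, 6, 9, 12, 15, 18, 21, 24, 27, 30, 33}


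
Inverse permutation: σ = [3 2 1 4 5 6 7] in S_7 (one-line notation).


To find σ⁻¹, swap domain and range:
σ(1) = 3 → σ⁻¹(3) = 1
σ(2) = 2 → σ⁻¹(2) = 2
σ(3) = 1 → σ⁻¹(1) = 3
σ(4) = 4 → σ⁻¹(4) = 4
σ(5) = 5 → σ⁻¹(5) = 5
σ(6) = 6 → σ⁻¹(6) = 6
σ(7) = 7 → σ⁻¹(7) = 7

σ⁻¹ = [3 2 1 4 5 6 7]


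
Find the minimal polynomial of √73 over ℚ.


√73 satisfies x² - 73 = 0, irreducible over ℚ since 73 is squarefree

Minimal polynomial: x² - 73


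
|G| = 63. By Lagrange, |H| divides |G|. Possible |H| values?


Lagrange's theorem: |H| divides |G|
|G| = 63
Divisors of 63: 1, 3, 7, 9, 21, 63

Possible subgroup orders: {1, 3, 7, 9, 21, 63}


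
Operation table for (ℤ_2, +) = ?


Elements: {0, 1}
Operation: addition mod 2
Entry (a, b) = (a + b) mod 2

Cayley table:
  | 0 | 1
0 | 0 | 1
1 | 1 | 0


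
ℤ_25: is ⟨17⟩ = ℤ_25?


g generates ℤ_n iff gcd(g, n) = 1
gcd(17, 25) = 1
Since gcd = 1, 17 is a generator.

Yes, 17 generates ℤ_25


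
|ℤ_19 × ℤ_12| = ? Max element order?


|ℤ_19 × ℤ_12| = 19 × 12 = 228
Max element order = lcm(19,12) = 228
Cyclic? Yes (gcd=1)

|ℤ_19×ℤ_12| = 228, max element order = 228


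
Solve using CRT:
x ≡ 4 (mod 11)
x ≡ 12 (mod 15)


m₁ = 11, m₂ = 15, gcd = 1, so CRT applies. M = m₁·m₂ = 165
Let M₁ = M/m₁ = 15, M₂ = M/m₂ = 11
Find y₁ ≡ M₁⁻¹ (mod m₁): 15⁻¹ ≡ 3 (mod 11)
Find y₂ ≡ M₂⁻¹ (mod m₂): 11⁻¹ ≡ 11 (mod 15)
x = a₁·M₁·y₁ + a₂·M₂·y₂ = 4·15·3 + 12·11·11 = 1632
Reduce mod 165: x ≡ 147
Check: 147 mod 11 = 4 ✓, 147 mod 15 = 12 ✓

x ≡ 147 (mod 165)


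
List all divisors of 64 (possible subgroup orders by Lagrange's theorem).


Lagrange's theorem: |H| divides |G|
|G| = 64
Divisors of 64: 1, 2, 4, 8, 16, 32, 64

Possible subgroup orders: {1, 2, 4, 8, 16, 32, 64}


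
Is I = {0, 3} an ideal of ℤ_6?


Check ideal conditions for I = {0, 3} in ℤ_6:
(1) I is an additive subgroup? Yes
(2) For r ∈ ℤ_6 and a ∈ I: r·a ∈ I? Yes

Yes, I is an ideal of ℤ_6


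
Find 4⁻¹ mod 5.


Use the extended Euclidean algorithm to write 1 = 4·s + 5·t; then s mod 5 is the inverse.
Euclidean algorithm:
  4 = 0·5 + 4
  5 = 1·4 + 1
  4 = 4·1 + 0
gcd(4,5) = 1
Back-substitution gives: 4·(-1) + 5·(1) = 1
So 4⁻¹ ≡ -1 ≡ 4 (mod 5)
Check: 4 × 4 = 16 ≡ 1 (mod 5) ✓

4⁻¹ ≡ 4 (mod 5)


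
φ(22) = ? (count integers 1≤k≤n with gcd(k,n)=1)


φ(n) = count of k ∈ {1,...,n} with gcd(k,n)=1
Coprimes to 22: {1, 3, 5, 7, 9, 13, 15, 17, 19, 21}
Count: 10

φ(22) = 10


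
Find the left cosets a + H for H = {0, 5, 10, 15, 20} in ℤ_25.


H = {0, 5, 10, 15, 20}, |H| = 5
Number of cosets = |G|/|H| = 25/5 = 5
0 + H = {0, 5, 10, 15, 20}
1 + H = {1, 6, 11, 16, 21}
2 + H = {2, 7, 12, 17, 22}
3 + H = {3, 8, 13, 18, 23}
4 + H = {4, 9, 14, 19, 24}

Cosets: 0+H={0,5,10,15,20}; 1+H={1,6,11,16,21}; 2+H={2,7,12,17,22}; 3+H={3,8,13,18,23}; 4+H={4,9,14,19,24}


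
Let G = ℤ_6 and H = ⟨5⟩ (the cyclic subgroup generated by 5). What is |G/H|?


|⟨5⟩| = n / gcd(5, 6) = 6 / 1 = 6
H is normal (ℤ_6 is abelian).
|G/H| = |G| / |H| = 6 / 6 = 1

|G/H| = 1


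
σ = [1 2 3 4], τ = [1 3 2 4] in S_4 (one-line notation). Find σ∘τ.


σ∘τ: apply τ first, then σ
1 →τ 1 →σ 1
2 →τ 3 →σ 3
3 →τ 2 →σ 2
4 →τ 4 →σ 4

σ∘τ = [1 3 2 4]


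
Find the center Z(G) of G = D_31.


Z(G) = {g ∈ G | gx = xg for all x ∈ G}
For odd n, Z(D_n) = {e}: no nontrivial rotation commutes with all reflections

Z(D_31) = {e}


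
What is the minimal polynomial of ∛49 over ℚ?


∛49 satisfies x³ - 49 = 0, irreducible over ℚ (no rational root; 49 is not a perfect cube)

Minimal polynomial: x³ - 49


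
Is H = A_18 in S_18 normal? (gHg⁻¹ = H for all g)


H = A_18 in S_18
A_18 has index 2 in S_18, and every subgroup of index 2 is normal

Yes, normal subgroup


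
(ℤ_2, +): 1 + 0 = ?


Operation: addition mod 2
1 + 0 = (a + b) mod 2 with a = 1, b = 0

1 + 0 = 1


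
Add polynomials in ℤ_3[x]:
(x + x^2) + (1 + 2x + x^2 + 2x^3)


Add coefficients mod 3:
x^0: 0 + 1 = 1 (mod 3)
x^1: 1 + 2 = 0 (mod 3)
x^2: 1 + 1 = 2 (mod 3)
x^3: 0 + 2 = 2 (mod 3)
Result: 1 + 2x^2 + 2x^3

f + g = 1 + 2x^2 + 2x^3


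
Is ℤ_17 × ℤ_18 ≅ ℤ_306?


Comparing ℤ_17 × ℤ_18 and ℤ_306:
gcd(17,18) = 1, so ℤ_17 × ℤ_18 ≅ ℤ_306 (CRT)

Yes, ℤ_17 × ℤ_18 ≅ ℤ_306


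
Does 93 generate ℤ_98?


g generates ℤ_n iff gcd(g, n) = 1
gcd(93, 98) = 1
Since gcd = 1, 93 is a generator.

Yes, 93 generates ℤ_98


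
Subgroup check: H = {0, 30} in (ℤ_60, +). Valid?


Subgroup test for H = {0, 30} in (ℤ_60, +):
(1) 0 ∈ H? Yes
(2) Closure: for all a,b ∈ H, (a+b) mod 60 ∈ H? Yes
(3) Inverses: for all a ∈ H, -a mod 60 ∈ H? Yes

Yes, H is a subgroup of ℤ_60


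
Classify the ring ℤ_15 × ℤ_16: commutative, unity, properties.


Direct product ring; commutative with unity (1,1); but (1,0)·(0,1) = (0,0) gives zero divisors, so not an integral domain
Commutative: Yes
Integral domain: No
Has unity: Yes

ℤ_15 × ℤ_16: Commutative=Yes, Unity=Yes


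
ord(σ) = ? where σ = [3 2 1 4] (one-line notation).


Cycle decomposition: (1 3)
Cycle lengths: 2
Order = lcm(2) = 2

ord(σ) = 2


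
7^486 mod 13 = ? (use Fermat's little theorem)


Fermat's little theorem: if p is prime and gcd(a,p)=1, then a^(p-1) ≡ 1 (mod p)
p = 13 is prime, gcd(7,13) = 1
Reduce exponent: 486 mod 12 = 6
So 7^486 ≡ 7^6 (mod 13)
7^6 mod 13 = 12

7^486 ≡ 12 (mod 13)


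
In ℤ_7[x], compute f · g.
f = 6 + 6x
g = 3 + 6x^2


Expand and collect like terms; reduce coefficients mod 7:
x^0: 6·3 = 18 ≡ 4 (mod 7)
x^1: 6·0 + 6·3 = 18 ≡ 4 (mod 7)
x^2: 6·6 + 6·0 = 36 ≡ 1 (mod 7)
x^3: 6·6 = 36 ≡ 1 (mod 7)
Result: 4 + 4x + x^2 + x^3

f · g = 4 + 4x + x^2 + x^3


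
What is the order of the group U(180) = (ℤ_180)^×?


U(n) is the group of units mod n; |U(n)| = φ(n)
|U(180)| = φ(180) = 48

|U(180) = (ℤ_180)^×| = 48


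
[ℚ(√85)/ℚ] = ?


√85 has minimal polynomial x² - 85 (irreducible over ℚ since 85 is squarefree)

[ℚ(√85)/ℚ] = 2


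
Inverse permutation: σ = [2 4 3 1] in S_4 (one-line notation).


To find σ⁻¹, swap domain and range:
σ(1) = 2 → σ⁻¹(2) = 1
σ(2) = 4 → σ⁻¹(4) = 2
σ(3) = 3 → σ⁻¹(3) = 3
σ(4) = 1 → σ⁻¹(1) = 4

σ⁻¹ = [4 1 3 2]


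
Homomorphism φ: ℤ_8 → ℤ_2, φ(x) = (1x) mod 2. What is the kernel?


Kernel = preimage of identity
ker(φ) = {x ∈ ℤ_8 : 1x ≡ 0 (mod 2)}. Since 2 | 8, φ is well-defined. The kernel is the cyclic subgroup ⟨2⟩ of ℤ_8 (order 4), i.e. {0, 2, 4, 6}

ker(φ) = {0, 2, 4, 6}


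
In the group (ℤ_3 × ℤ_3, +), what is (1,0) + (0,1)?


Operation: componentwise addition mod (3, 3)
(1,0) + (0,1) = ((a₁+b₁) mod 3, (a₂+b₂) mod 3) with a = (1,0), b = (0,1)

(1,0) + (0,1) = (1,1)


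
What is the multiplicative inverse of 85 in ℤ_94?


Use the extended Euclidean algorithm to write 1 = 85·s + 94·t; then s mod 94 is the inverse.
Euclidean algorithm:
  85 = 0·94 + 85
  94 = 1·85 + 9
  85 = 9·9 + 4
  9 = 2·4 + 1
  4 = 4·1 + 0
gcd(85,94) = 1
Back-substitution gives: 85·(-21) + 94·(19) = 1
So 85⁻¹ ≡ -21 ≡ 73 (mod 94)
Check: 85 × 73 = 6205 ≡ 1 (mod 94) ✓

85⁻¹ ≡ 73 (mod 94)


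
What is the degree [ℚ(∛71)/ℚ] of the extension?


∛71 has minimal polynomial x³ - 71 (irreducible over ℚ since 71 is not a perfect cube)

[ℚ(∛71)/ℚ] = 3


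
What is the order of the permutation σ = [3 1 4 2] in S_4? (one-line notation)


Cycle decomposition: (1 3 4 2)
Cycle lengths: 4
Order = lcm(4) = 4

ord(σ) = 4


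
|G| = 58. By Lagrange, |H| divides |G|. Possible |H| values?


Lagrange's theorem: |H| divides |G|
|G| = 58
Divisors of 58: 1, 2, 29, 58

Possible subgroup orders: {1, 2, 29, 58}


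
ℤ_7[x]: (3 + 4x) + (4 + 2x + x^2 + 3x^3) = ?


Add coefficients mod 7:
x^0: 3 + 4 = 0 (mod 7)
x^1: 4 + 2 = 6 (mod 7)
x^2: 0 + 1 = 1 (mod 7)
x^3: 0 + 3 = 3 (mod 7)
Result: 6x + x^2 + 3x^3

f + g = 6x + x^2 + 3x^3


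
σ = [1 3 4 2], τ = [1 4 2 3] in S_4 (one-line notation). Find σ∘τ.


σ∘τ: apply τ first, then σ
1 →τ 1 →σ 1
2 →τ 4 →σ 2
3 →τ 2 →σ 3
4 →τ 3 →σ 4

σ∘τ = [1 2 3 4]


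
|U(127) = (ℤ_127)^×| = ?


U(n) is the group of units mod n; |U(n)| = φ(n)
|U(127)| = φ(127) = 126

|U(127) = (ℤ_127)^×| = 126


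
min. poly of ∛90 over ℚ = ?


∛90 satisfies x³ - 90 = 0, irreducible over ℚ (no rational root; 90 is not a perfect cube)

Minimal polynomial: x³ - 90


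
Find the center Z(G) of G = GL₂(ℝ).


Z(G) = {g ∈ G | gx = xg for all x ∈ G}
Only scalar multiples of the identity commute with all invertible matrices

Z(GL₂(ℝ)) = {aI : a ∈ ℝ, a ≠ 0}


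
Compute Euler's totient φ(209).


Factor n: 209 = 11 × 19
φ(n) = n · ∏(1 - 1/p) over distinct primes p | n
φ(209) = 209 · (1 - 1/11) · (1 - 1/19) = 180

φ(209) = 180


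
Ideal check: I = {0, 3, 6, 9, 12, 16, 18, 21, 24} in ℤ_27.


Check ideal conditions for I = {0, 3, 6, 9, 12, 16, 18, 21, 24} in ℤ_27:
(1) I is an additive subgroup? No
(2) For r ∈ ℤ_27 and a ∈ I: r·a ∈ I? No  [counterexample: r=2, a=16, r·a mod 27 = 5 ∉ I]

No, I is not an ideal of ℤ_27


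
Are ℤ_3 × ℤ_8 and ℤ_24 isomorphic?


Comparing ℤ_3 × ℤ_8 and ℤ_24:
gcd(3,8) = 1, so ℤ_3 × ℤ_8 ≅ ℤ_24 (CRT)

Yes, ℤ_3 × ℤ_8 ≅ ℤ_24


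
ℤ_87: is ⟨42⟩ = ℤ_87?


g generates ℤ_n iff gcd(g, n) = 1
gcd(42, 87) = 3
Since gcd = 3 ≠ 1, ⟨42⟩ has order 29 < 87, so 42 is not a generator.

No, 42 does not generate ℤ_87


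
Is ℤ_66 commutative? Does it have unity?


ℤ_66 is a commutative ring with unity 1; 66 = 2×33 is composite, so 2·33 ≡ 0 gives zero divisors (not an integral domain)
Commutative: Yes
Integral domain: No
Has unity: Yes

ℤ_66: Commutative=Yes, Unity=Yes


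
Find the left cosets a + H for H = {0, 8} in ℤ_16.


H = {0, 8}, |H| = 2
Number of cosets = |G|/|H| = 16/2 = 8
0 + H = {0, 8}
1 + H = {1, 9}
2 + H = {2, 10}
3 + H = {3, 11}
4 + H = {4, 12}
5 + H = {5, 13}
6 + H = {6, 14}
7 + H = {7, 15}

Cosets: 0+H={0,8}; 1+H={1,9}; 2+H={2,10}; 3+H={3,11}; 4+H={4,12}; 5+H={5,13}; 6+H={6,14}; 7+H={7,15}


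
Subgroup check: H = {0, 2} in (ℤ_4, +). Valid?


Subgroup test for H = {0, 2} in (ℤ_4, +):
(1) 0 ∈ H? Yes
(2) Closure: for all a,b ∈ H, (a+b) mod 4 ∈ H? Yes
(3) Inverses: for all a ∈ H, -a mod 4 ∈ H? Yes

Yes, H is a subgroup of ℤ_4


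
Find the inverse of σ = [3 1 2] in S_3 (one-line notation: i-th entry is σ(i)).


To find σ⁻¹, swap domain and range:
σ(1) = 3 → σ⁻¹(3) = 1
σ(2) = 1 → σ⁻¹(1) = 2
σ(3) = 2 → σ⁻¹(2) = 3

σ⁻¹ = [2 3 1]


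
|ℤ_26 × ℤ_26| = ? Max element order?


|ℤ_26 × ℤ_26| = 26 × 26 = 676
Max element order = lcm(26,26) = 26
Cyclic? No (gcd=26)

|ℤ_26×ℤ_26| = 676, max element order = 26


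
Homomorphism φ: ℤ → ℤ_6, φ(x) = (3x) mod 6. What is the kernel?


Kernel = preimage of identity
ker(φ) = {x ∈ ℤ : 3x ≡ 0 (mod 6)}. gcd(3,6) = 3, so 3x ≡ 0 (mod 6) ⟺ x ≡ 0 (mod 6/3 = 2). Hence ker(φ) = 2ℤ

ker(φ) = 2ℤ


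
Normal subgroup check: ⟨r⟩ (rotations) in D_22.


H = ⟨r⟩ (rotations) in D_22
The rotation subgroup ⟨r⟩ has index 2 in D_22, so it is normal

Yes, normal subgroup


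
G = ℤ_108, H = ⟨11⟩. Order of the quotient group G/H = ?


|⟨11⟩| = n / gcd(11, 108) = 108 / 1 = 108
H is normal (ℤ_108 is abelian).
|G/H| = |G| / |H| = 108 / 108 = 1

|G/H| = 1


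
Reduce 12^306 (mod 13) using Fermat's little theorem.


Fermat's little theorem: if p is prime and gcd(a,p)=1, then a^(p-1) ≡ 1 (mod p)
p = 13 is prime, gcd(12,13) = 1
Reduce exponent: 306 mod 12 = 6
So 12^306 ≡ 12^6 (mod 13)
12^6 mod 13 = 1

12^306 ≡ 1 (mod 13)


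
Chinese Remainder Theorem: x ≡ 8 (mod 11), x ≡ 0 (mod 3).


m₁ = 11, m₂ = 3, gcd = 1, so CRT applies. M = m₁·m₂ = 33
Let M₁ = M/m₁ = 3, M₂ = M/m₂ = 11
Find y₁ ≡ M₁⁻¹ (mod m₁): 3⁻¹ ≡ 4 (mod 11)
Find y₂ ≡ M₂⁻¹ (mod m₂): 11⁻¹ ≡ 2 (mod 3)
x = a₁·M₁·y₁ + a₂·M₂·y₂ = 8·3·4 + 0·11·2 = 96
Reduce mod 33: x ≡ 30
Check: 30 mod 11 = 8 ✓, 30 mod 3 = 0 ✓

x ≡ 30 (mod 33)


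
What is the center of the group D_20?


Z(G) = {g ∈ G | gx = xg for all x ∈ G}
For even n, Z(D_n) = {e, r^(n/2)}: the 180° rotation r^10 commutes with every reflection and rotation

Z(D_20) = {e, r^10}


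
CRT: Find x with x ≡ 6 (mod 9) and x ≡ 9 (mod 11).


m₁ = 9, m₂ = 11, gcd = 1, so CRT applies. M = m₁·m₂ = 99
Let M₁ = M/m₁ = 11, M₂ = M/m₂ = 9
Find y₁ ≡ M₁⁻¹ (mod m₁): 11⁻¹ ≡ 5 (mod 9)
Find y₂ ≡ M₂⁻¹ (mod m₂): 9⁻¹ ≡ 5 (mod 11)
x = a₁·M₁·y₁ + a₂·M₂·y₂ = 6·11·5 + 9·9·5 = 735
Reduce mod 99: x ≡ 42
Check: 42 mod 9 = 6 ✓, 42 mod 11 = 9 ✓

x ≡ 42 (mod 99)


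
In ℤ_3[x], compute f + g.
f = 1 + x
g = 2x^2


Add coefficients mod 3:
x^0: 1 + 0 = 1 (mod 3)
x^1: 1 + 0 = 1 (mod 3)
x^2: 0 + 2 = 2 (mod 3)
Result: 1 + x + 2x^2

f + g = 1 + x + 2x^2


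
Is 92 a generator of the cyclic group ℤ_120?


g generates ℤ_n iff gcd(g, n) = 1
gcd(92, 120) = 4
Since gcd = 4 ≠ 1, ⟨92⟩ has order 30 < 120, so 92 is not a generator.

No, 92 does not generate ℤ_120


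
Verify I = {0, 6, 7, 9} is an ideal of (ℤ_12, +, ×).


Check ideal conditions for I = {0, 6, 7, 9} in ℤ_12:
(1) I is an additive subgroup? No
(2) For r ∈ ℤ_12 and a ∈ I: r·a ∈ I? No  [counterexample: r=2, a=7, r·a mod 12 = 2 ∉ I]

No, I is not an ideal of ℤ_12


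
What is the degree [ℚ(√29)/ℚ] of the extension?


√29 has minimal polynomial x² - 29 (irreducible over ℚ since 29 is squarefree)

[ℚ(√29)/ℚ] = 2


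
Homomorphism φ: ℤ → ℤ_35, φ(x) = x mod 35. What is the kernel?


Kernel = preimage of identity
ker(φ) = {x ∈ ℤ : x ≡ 0 (mod 35)} = 35ℤ = {0, ±35, ±70, ...}

ker(φ) = 35ℤ


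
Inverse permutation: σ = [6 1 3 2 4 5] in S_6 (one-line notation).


To find σ⁻¹, swap domain and range:
σ(1) = 6 → σ⁻¹(6) = 1
σ(2) = 1 → σ⁻¹(1) = 2
σ(3) = 3 → σ⁻¹(3) = 3
σ(4) = 2 → σ⁻¹(2) = 4
σ(5) = 4 → σ⁻¹(4) = 5
σ(6) = 5 → σ⁻¹(5) = 6

σ⁻¹ = [2 4 3 5 6 1]


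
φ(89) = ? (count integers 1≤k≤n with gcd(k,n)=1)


Factor n: 89 = 89
φ(n) = n · ∏(1 - 1/p) over distinct primes p | n
φ(89) = 89 · (1 - 1/89) = 88

φ(89) = 88


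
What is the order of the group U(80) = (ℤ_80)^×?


U(n) is the group of units mod n; |U(n)| = φ(n)
|U(80)| = φ(80) = 32

|U(80) = (ℤ_80)^×| = 32


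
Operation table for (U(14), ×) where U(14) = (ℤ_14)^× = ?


Elements: {1, 3, 5, 9, 11, 13}
Operation: multiplication mod 14
Entry (a, b) = (a × b) mod 14

Cayley table:
   |  1 |  3 |  5 |  9 | 11 | 13
 1 |  1 |  3 |  5 |  9 | 11 | 13
 3 |  3 |  9 |  1 | 13 |  5 | 11
 5 |  5 |  1 | 11 |  3 | 13 |  9
 9 |  9 | 13 |  3 | 11 |  1 |  5
11 | 11 |  5 | 13 |  1 |  9 |  3
13 | 13 | 11 |  9 |  5 |  3 |  1


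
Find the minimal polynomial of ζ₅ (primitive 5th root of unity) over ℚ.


ζ₅ is a root of Φ₅(x) = x⁴ + x³ + x² + x + 1, irreducible over ℚ

Minimal polynomial: x⁴ + x³ + x² + x + 1
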